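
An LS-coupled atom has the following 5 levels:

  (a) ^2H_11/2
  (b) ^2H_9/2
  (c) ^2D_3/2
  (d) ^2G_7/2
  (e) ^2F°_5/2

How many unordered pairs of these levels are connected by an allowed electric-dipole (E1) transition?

2

(a)–(b): forbidden (parity).
(a)–(c): forbidden (parity, ΔL, ΔJ).
(a)–(d): forbidden (parity, ΔJ).
(a)–(e): forbidden (ΔL, ΔJ).
(b)–(c): forbidden (parity, ΔL, ΔJ).
(b)–(d): forbidden (parity).
(b)–(e): forbidden (ΔL, ΔJ).
(c)–(d): forbidden (parity, ΔL, ΔJ).
(c)–(e): allowed.
(d)–(e): allowed.
Allowed pairs: 2 of 10.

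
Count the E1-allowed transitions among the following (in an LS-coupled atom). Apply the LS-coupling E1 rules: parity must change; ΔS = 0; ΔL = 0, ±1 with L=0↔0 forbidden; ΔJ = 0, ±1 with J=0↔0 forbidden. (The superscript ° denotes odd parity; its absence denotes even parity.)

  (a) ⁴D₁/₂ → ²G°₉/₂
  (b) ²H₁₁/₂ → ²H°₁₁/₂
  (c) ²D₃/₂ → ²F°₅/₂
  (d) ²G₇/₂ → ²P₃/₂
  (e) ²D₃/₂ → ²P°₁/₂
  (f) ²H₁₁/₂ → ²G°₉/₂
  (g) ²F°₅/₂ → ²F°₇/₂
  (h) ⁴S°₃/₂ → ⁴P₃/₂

5

(a) forbidden (ΔS, ΔL, ΔJ fail)
(b) allowed
(c) allowed
(d) forbidden (parity, ΔL, ΔJ fail)
(e) allowed
(f) allowed
(g) forbidden (parity fails)
(h) allowed
Total allowed: 5 of 8.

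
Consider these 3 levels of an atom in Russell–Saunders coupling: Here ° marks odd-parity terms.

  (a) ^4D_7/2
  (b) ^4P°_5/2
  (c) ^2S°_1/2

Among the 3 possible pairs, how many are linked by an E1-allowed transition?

1

(a)–(b): allowed.
(a)–(c): forbidden (ΔS, ΔL, ΔJ).
(b)–(c): forbidden (parity, ΔS, ΔJ).
Allowed pairs: 1 of 3.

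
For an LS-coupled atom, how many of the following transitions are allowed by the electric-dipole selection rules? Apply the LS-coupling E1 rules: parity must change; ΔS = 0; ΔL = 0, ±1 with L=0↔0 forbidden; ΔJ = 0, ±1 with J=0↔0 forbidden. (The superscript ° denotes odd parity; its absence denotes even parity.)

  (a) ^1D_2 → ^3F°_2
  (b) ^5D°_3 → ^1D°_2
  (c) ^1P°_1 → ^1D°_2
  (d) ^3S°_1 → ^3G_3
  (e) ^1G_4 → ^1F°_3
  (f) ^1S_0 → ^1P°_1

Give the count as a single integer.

2

(a) forbidden (ΔS fails)
(b) forbidden (parity, ΔS fail)
(c) forbidden (parity fails)
(d) forbidden (ΔL, ΔJ fail)
(e) allowed
(f) allowed
Total allowed: 2 of 6.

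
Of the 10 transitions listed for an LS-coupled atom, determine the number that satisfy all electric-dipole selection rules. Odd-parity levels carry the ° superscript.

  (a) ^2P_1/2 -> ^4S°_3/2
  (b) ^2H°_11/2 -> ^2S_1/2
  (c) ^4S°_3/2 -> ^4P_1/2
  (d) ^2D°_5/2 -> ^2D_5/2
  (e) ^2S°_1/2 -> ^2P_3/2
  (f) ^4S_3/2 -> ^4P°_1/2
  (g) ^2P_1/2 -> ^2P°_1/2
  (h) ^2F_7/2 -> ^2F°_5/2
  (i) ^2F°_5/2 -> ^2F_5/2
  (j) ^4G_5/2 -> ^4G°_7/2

8

(a) forbidden (ΔS fails)
(b) forbidden (ΔL, ΔJ fail)
(c) allowed
(d) allowed
(e) allowed
(f) allowed
(g) allowed
(h) allowed
(i) allowed
(j) allowed
Total allowed: 8 of 10.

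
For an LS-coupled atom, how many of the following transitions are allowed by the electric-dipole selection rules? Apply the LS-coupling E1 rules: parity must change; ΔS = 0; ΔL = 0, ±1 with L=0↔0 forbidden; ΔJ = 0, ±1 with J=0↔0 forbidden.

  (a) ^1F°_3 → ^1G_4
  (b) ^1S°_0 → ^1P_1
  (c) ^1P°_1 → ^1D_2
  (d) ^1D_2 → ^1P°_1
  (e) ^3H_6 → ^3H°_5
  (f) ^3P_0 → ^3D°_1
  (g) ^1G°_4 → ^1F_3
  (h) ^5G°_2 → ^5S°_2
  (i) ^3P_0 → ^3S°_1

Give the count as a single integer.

8

(a) allowed
(b) allowed
(c) allowed
(d) allowed
(e) allowed
(f) allowed
(g) allowed
(h) forbidden (parity, ΔL fail)
(i) allowed
Total allowed: 8 of 9.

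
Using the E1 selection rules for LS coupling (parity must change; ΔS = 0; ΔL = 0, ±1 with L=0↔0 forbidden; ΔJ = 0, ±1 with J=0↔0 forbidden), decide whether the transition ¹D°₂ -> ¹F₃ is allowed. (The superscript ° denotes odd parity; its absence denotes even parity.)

ΔL = 0, ±1 (not L=0↔0): L: 2 → 3, ΔL = +1 — ✓.
ΔS = 0: S: 0 → 0 — ✓.
ΔJ = 0, ±1 (not J=0↔0): J: 2 → 3, ΔJ = +1 — ✓.
Parity must change: odd → even — ✓.
All four E1 rules are satisfied.

allowed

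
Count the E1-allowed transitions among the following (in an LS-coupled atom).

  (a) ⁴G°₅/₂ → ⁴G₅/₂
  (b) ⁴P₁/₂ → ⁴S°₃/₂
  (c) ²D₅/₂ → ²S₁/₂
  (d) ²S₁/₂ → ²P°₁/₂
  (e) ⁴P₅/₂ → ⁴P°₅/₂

(a) allowed
(b) allowed
(c) forbidden (parity, ΔL, ΔJ fail)
(d) allowed
(e) allowed
Total allowed: 4 of 5.

4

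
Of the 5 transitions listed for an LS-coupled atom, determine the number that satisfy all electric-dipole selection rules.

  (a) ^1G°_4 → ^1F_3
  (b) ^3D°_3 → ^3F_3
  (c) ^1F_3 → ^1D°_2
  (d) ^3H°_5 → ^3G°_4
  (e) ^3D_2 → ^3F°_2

4

(a) allowed
(b) allowed
(c) allowed
(d) forbidden (parity fails)
(e) allowed
Total allowed: 4 of 5.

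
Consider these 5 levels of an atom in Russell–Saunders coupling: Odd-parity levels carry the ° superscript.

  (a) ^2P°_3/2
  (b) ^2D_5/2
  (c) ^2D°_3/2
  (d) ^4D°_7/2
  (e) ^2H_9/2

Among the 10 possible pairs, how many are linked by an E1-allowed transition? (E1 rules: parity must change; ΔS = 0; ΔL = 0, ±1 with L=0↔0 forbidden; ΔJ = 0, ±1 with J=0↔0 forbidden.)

(a)–(b): allowed.
(a)–(c): forbidden (parity).
(a)–(d): forbidden (parity, ΔS, ΔJ).
(a)–(e): forbidden (ΔL, ΔJ).
(b)–(c): allowed.
(b)–(d): forbidden (ΔS).
(b)–(e): forbidden (parity, ΔL, ΔJ).
(c)–(d): forbidden (parity, ΔS, ΔJ).
(c)–(e): forbidden (ΔL, ΔJ).
(d)–(e): forbidden (ΔS, ΔL).
Allowed pairs: 2 of 10.

2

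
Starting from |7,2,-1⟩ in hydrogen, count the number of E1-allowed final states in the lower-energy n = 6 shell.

5

E1 requires Δl = ±1, so l_f ∈ {1, 3}; with 0 ≤ l_f ≤ n_f−1 = 5, the allowed l_f values are {1, 3}.
For l_f = 1: m_f ∈ {m_i−1, m_i, m_i+1} ∩ [−1, 1] = {-1, 0} → 2 states.
For l_f = 3: m_f ∈ {m_i−1, m_i, m_i+1} ∩ [−3, 3] = {-2, -1, 0} → 3 states.
Total: 5.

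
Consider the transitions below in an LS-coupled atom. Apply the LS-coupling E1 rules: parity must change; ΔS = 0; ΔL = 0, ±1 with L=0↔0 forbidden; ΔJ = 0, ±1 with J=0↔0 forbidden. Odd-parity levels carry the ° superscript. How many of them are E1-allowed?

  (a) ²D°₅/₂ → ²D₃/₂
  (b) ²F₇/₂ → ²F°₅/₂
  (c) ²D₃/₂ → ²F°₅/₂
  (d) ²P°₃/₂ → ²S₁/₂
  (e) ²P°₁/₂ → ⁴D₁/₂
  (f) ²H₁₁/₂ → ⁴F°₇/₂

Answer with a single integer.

4

(a) allowed
(b) allowed
(c) allowed
(d) allowed
(e) forbidden (ΔS fails)
(f) forbidden (ΔS, ΔL, ΔJ fail)
Total allowed: 4 of 6.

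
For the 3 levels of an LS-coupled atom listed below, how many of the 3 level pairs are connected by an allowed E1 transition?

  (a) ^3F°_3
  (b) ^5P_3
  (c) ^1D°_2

(a)–(b): forbidden (ΔS, ΔL).
(a)–(c): forbidden (parity, ΔS).
(b)–(c): forbidden (ΔS).
Allowed pairs: 0 of 3.

0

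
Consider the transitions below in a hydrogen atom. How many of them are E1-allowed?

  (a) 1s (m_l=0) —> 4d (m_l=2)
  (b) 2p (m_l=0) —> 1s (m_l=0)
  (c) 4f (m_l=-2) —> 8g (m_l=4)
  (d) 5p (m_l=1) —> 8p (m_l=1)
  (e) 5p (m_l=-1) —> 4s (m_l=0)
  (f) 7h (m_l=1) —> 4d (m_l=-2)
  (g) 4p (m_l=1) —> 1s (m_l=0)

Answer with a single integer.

(a) forbidden — Δl = +2 (E1 requires Δl = ±1); Δm_l = +2 (E1 requires Δm_l = 0, ±1)
(b) allowed
(c) forbidden — Δm_l = +6 (E1 requires Δm_l = 0, ±1)
(d) forbidden — Δl = +0 (E1 requires Δl = ±1)
(e) allowed
(f) forbidden — Δl = -3 (E1 requires Δl = ±1); Δm_l = -3 (E1 requires Δm_l = 0, ±1)
(g) allowed
Total allowed: 3 of 7.

3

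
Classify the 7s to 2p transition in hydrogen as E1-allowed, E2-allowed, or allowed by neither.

Δl = 1 − 0 = +1; l_i + l_f = 1.
E1 (Δl = ±1): satisfied.
E2 (Δl = 0,±2, l_i+l_f ≥ 2): not satisfied.

E1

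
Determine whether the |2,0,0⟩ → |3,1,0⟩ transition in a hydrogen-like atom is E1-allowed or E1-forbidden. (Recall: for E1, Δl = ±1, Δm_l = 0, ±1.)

allowed

l: 0 → 1 (Δl = +1). Δl = ±1 ok.
Δm_l = 0 − (0) = +0. E1 requires Δm_l = 0, ±1: ok.
All E1 selection rules are satisfied.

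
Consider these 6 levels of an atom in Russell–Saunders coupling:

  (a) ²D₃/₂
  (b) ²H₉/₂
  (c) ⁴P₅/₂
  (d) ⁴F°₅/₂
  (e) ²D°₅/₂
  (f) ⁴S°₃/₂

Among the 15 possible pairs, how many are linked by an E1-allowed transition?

(a)–(b): forbidden (parity, ΔL, ΔJ).
(a)–(c): forbidden (parity, ΔS).
(a)–(d): forbidden (ΔS).
(a)–(e): allowed.
(a)–(f): forbidden (ΔS, ΔL).
(b)–(c): forbidden (parity, ΔS, ΔL, ΔJ).
(b)–(d): forbidden (ΔS, ΔL, ΔJ).
(b)–(e): forbidden (ΔL, ΔJ).
(b)–(f): forbidden (ΔS, ΔL, ΔJ).
(c)–(d): forbidden (ΔL).
(c)–(e): forbidden (ΔS).
(c)–(f): allowed.
(d)–(e): forbidden (parity, ΔS).
(d)–(f): forbidden (parity, ΔL).
(e)–(f): forbidden (parity, ΔS, ΔL).
Allowed pairs: 2 of 15.

2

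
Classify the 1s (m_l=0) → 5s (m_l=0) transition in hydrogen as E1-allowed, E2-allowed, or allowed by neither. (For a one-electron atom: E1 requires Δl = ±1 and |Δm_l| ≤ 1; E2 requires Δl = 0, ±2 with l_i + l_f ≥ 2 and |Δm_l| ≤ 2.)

Δl = 0 − 0 = +0; l_i + l_f = 0.
Δm_l = +0.
E1 (Δl = ±1, |Δm_l| ≤ 1): not satisfied.
E2 (Δl = 0,±2, l_i+l_f ≥ 2, |Δm_l| ≤ 2): not satisfied.

neither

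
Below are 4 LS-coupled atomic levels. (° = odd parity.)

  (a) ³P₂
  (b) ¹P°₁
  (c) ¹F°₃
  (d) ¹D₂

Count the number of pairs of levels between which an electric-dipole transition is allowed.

(a)–(b): forbidden (ΔS).
(a)–(c): forbidden (ΔS, ΔL).
(a)–(d): forbidden (parity, ΔS).
(b)–(c): forbidden (parity, ΔL, ΔJ).
(b)–(d): allowed.
(c)–(d): allowed.
Allowed pairs: 2 of 6.

2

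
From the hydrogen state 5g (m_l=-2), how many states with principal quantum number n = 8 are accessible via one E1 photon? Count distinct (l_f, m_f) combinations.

6

E1 requires Δl = ±1, so l_f ∈ {3, 5}; with 0 ≤ l_f ≤ n_f−1 = 7, the allowed l_f values are {3, 5}.
For l_f = 3: m_f ∈ {m_i−1, m_i, m_i+1} ∩ [−3, 3] = {-3, -2, -1} → 3 states.
For l_f = 5: m_f ∈ {m_i−1, m_i, m_i+1} ∩ [−5, 5] = {-3, -2, -1} → 3 states.
Total: 6.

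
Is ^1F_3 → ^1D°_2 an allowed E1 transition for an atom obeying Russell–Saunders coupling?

allowed

Reading off the term symbols: S 0→0, L 3→2, J 3→2, parity even→odd.
Parity must change: even → odd — ok.
ΔS = 0: S: 0 → 0 — ok.
ΔL = 0, ±1 (not L=0↔0): L: 3 → 2, ΔL = -1 — ok.
ΔJ = 0, ±1 (not J=0↔0): J: 3 → 2, ΔJ = -1 — ok.
All four E1 rules are satisfied.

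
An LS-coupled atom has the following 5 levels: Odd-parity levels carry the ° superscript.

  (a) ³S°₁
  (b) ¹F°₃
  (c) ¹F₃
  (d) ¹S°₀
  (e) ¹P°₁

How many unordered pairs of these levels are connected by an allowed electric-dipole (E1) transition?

1

(a)–(b): forbidden (parity, ΔS, ΔL, ΔJ).
(a)–(c): forbidden (ΔS, ΔL, ΔJ).
(a)–(d): forbidden (parity, ΔS, ΔL).
(a)–(e): forbidden (parity, ΔS).
(b)–(c): allowed.
(b)–(d): forbidden (parity, ΔL, ΔJ).
(b)–(e): forbidden (parity, ΔL, ΔJ).
(c)–(d): forbidden (ΔL, ΔJ).
(c)–(e): forbidden (ΔL, ΔJ).
(d)–(e): forbidden (parity).
Allowed pairs: 1 of 10.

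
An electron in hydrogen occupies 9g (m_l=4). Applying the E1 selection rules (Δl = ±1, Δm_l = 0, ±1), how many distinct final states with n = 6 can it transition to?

E1 requires Δl = ±1, so l_f ∈ {3, 5}; with 0 ≤ l_f ≤ n_f−1 = 5, the allowed l_f values are {3, 5}.
For l_f = 3: m_f ∈ {m_i−1, m_i, m_i+1} ∩ [−3, 3] = {3} → 1 state.
For l_f = 5: m_f ∈ {m_i−1, m_i, m_i+1} ∩ [−5, 5] = {3, 4, 5} → 3 states.
Total: 4.

4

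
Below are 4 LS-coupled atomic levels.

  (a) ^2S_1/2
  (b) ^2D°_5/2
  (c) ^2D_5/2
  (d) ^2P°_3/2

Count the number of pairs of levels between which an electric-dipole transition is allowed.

3

(a)–(b): forbidden (ΔL, ΔJ).
(a)–(c): forbidden (parity, ΔL, ΔJ).
(a)–(d): allowed.
(b)–(c): allowed.
(b)–(d): forbidden (parity).
(c)–(d): allowed.
Allowed pairs: 3 of 6.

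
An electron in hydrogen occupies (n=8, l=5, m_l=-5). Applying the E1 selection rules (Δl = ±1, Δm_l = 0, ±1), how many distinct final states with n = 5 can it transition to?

E1 requires Δl = ±1, so l_f ∈ {4, 6}; with 0 ≤ l_f ≤ n_f−1 = 4, the allowed l_f values are {4}.
For l_f = 4: m_f ∈ {m_i−1, m_i, m_i+1} ∩ [−4, 4] = {-4} → 1 state.
Total: 1.

1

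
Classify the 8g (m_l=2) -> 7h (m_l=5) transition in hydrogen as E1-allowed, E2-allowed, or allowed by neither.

neither

Δl = 5 − 4 = +1; l_i + l_f = 9.
Δm_l = +3.
E1 (Δl = ±1, |Δm_l| ≤ 1): not satisfied.
E2 (Δl = 0,±2, l_i+l_f ≥ 2, |Δm_l| ≤ 2): not satisfied.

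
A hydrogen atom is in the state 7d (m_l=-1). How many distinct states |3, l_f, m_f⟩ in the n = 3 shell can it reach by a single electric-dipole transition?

E1 requires Δl = ±1, so l_f ∈ {1, 3}; with 0 ≤ l_f ≤ n_f−1 = 2, the allowed l_f values are {1}.
For l_f = 1: m_f ∈ {m_i−1, m_i, m_i+1} ∩ [−1, 1] = {-1, 0} → 2 states.
Total: 2.

2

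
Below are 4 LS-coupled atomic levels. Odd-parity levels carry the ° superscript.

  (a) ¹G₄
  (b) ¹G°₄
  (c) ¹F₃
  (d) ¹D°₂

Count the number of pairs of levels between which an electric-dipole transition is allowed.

3

(a)–(b): allowed.
(a)–(c): forbidden (parity).
(a)–(d): forbidden (ΔL, ΔJ).
(b)–(c): allowed.
(b)–(d): forbidden (parity, ΔL, ΔJ).
(c)–(d): allowed.
Allowed pairs: 3 of 6.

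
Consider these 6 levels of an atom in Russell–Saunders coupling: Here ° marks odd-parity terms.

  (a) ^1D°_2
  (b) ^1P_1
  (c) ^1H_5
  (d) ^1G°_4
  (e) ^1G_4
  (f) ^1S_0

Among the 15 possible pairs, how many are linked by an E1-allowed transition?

(a)–(b): allowed.
(a)–(c): forbidden (ΔL, ΔJ).
(a)–(d): forbidden (parity, ΔL, ΔJ).
(a)–(e): forbidden (ΔL, ΔJ).
(a)–(f): forbidden (ΔL, ΔJ).
(b)–(c): forbidden (parity, ΔL, ΔJ).
(b)–(d): forbidden (ΔL, ΔJ).
(b)–(e): forbidden (parity, ΔL, ΔJ).
(b)–(f): forbidden (parity).
(c)–(d): allowed.
(c)–(e): forbidden (parity).
(c)–(f): forbidden (parity, ΔL, ΔJ).
(d)–(e): allowed.
(d)–(f): forbidden (ΔL, ΔJ).
(e)–(f): forbidden (parity, ΔL, ΔJ).
Allowed pairs: 3 of 15.

3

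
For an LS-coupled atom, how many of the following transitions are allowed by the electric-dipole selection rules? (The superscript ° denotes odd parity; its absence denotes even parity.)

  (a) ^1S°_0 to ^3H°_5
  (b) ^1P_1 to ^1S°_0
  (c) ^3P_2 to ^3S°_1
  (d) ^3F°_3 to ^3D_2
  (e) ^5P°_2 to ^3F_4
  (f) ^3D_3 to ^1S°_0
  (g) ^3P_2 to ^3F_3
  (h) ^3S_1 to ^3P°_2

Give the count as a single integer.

(a) forbidden (parity, ΔS, ΔL, ΔJ fail)
(b) allowed
(c) allowed
(d) allowed
(e) forbidden (ΔS, ΔL, ΔJ fail)
(f) forbidden (ΔS, ΔL, ΔJ fail)
(g) forbidden (parity, ΔL fail)
(h) allowed
Total allowed: 4 of 8.

4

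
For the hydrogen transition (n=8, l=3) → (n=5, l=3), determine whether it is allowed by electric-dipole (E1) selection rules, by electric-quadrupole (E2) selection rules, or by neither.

E2

Δl = 3 − 3 = +0; l_i + l_f = 6.
E1 (Δl = ±1): not satisfied.
E2 (Δl = 0,±2, l_i+l_f ≥ 2): satisfied.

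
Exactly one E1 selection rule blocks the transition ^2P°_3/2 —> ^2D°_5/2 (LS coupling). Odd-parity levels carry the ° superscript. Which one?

Parity must change: odd → odd — fails.
ΔS = 0: S: 1/2 → 1/2 — passes.
ΔL = 0, ±1 (not L=0↔0): L: 1 → 2, ΔL = +1 — passes.
ΔJ = 0, ±1 (not J=0↔0): J: 3/2 → 5/2, ΔJ = +1 — passes.

parity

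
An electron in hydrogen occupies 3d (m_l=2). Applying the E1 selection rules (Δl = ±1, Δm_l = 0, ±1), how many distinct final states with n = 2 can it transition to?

E1 requires Δl = ±1, so l_f ∈ {1, 3}; with 0 ≤ l_f ≤ n_f−1 = 1, the allowed l_f values are {1}.
For l_f = 1: m_f ∈ {m_i−1, m_i, m_i+1} ∩ [−1, 1] = {1} → 1 state.
Total: 1.

1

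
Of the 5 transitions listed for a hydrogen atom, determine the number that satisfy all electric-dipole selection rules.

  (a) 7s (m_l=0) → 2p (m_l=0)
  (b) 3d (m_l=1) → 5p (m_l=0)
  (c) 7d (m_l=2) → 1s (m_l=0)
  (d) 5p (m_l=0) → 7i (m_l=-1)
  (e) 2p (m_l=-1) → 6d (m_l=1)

2

(a) allowed
(b) allowed
(c) forbidden — Δl = -2 (E1 requires Δl = ±1); Δm_l = -2 (E1 requires Δm_l = 0, ±1)
(d) forbidden — Δl = +5 (E1 requires Δl = ±1)
(e) forbidden — Δm_l = +2 (E1 requires Δm_l = 0, ±1)
Total allowed: 2 of 5.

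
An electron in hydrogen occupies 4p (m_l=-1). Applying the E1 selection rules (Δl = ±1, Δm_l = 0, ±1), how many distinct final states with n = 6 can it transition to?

4

E1 requires Δl = ±1, so l_f ∈ {0, 2}; with 0 ≤ l_f ≤ n_f−1 = 5, the allowed l_f values are {0, 2}.
For l_f = 0: m_f ∈ {m_i−1, m_i, m_i+1} ∩ [−0, 0] = {0} → 1 state.
For l_f = 2: m_f ∈ {m_i−1, m_i, m_i+1} ∩ [−2, 2] = {-2, -1, 0} → 3 states.
Total: 4.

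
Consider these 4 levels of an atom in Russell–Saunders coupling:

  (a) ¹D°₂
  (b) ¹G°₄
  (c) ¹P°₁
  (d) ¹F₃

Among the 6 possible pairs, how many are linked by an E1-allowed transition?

2

(a)–(b): forbidden (parity, ΔL, ΔJ).
(a)–(c): forbidden (parity).
(a)–(d): allowed.
(b)–(c): forbidden (parity, ΔL, ΔJ).
(b)–(d): allowed.
(c)–(d): forbidden (ΔL, ΔJ).
Allowed pairs: 2 of 6.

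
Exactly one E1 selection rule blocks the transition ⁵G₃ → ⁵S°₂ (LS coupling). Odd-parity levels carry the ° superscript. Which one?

the ΔL = 0, ±1 rule

Parity must change: even → odd — passes.
ΔS = 0: S: 2 → 2 — passes.
ΔL = 0, ±1 (not L=0↔0): L: 4 → 0, ΔL = -4 — fails.
ΔJ = 0, ±1 (not J=0↔0): J: 3 → 2, ΔJ = -1 — passes.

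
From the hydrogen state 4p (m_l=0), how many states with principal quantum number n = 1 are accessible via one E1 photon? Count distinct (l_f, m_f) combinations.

E1 requires Δl = ±1, so l_f ∈ {0, 2}; with 0 ≤ l_f ≤ n_f−1 = 0, the allowed l_f values are {0}.
For l_f = 0: m_f ∈ {m_i−1, m_i, m_i+1} ∩ [−0, 0] = {0} → 1 state.
Total: 1.

1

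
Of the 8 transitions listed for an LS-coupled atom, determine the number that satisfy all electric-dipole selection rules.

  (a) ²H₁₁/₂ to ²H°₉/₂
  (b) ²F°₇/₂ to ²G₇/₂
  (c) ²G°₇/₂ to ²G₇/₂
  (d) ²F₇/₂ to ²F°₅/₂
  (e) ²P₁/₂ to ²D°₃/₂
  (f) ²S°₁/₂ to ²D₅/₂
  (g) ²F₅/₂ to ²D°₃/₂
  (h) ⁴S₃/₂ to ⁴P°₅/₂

7

(a) allowed
(b) allowed
(c) allowed
(d) allowed
(e) allowed
(f) forbidden (ΔL, ΔJ fail)
(g) allowed
(h) allowed
Total allowed: 7 of 8.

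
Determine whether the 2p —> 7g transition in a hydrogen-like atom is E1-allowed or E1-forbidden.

forbidden

Initial l = 1, final l = 4, so Δl = +3. E1 requires Δl = ±1: violated.
The transition is electric-dipole forbidden.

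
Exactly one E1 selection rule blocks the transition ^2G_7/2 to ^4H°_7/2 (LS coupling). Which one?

the ΔS = 0 rule

Initial level: S=1/2, L=4, J=7/2, parity even. Final level: S=3/2, L=5, J=7/2, parity odd.
Parity must change: even → odd — satisfied.
ΔL = 0, ±1 (not L=0↔0): L: 4 → 5, ΔL = +1 — satisfied.
ΔJ = 0, ±1 (not J=0↔0): J: 7/2 → 7/2, ΔJ = +0 — satisfied.
ΔS = 0: S: 1/2 → 3/2 — violated.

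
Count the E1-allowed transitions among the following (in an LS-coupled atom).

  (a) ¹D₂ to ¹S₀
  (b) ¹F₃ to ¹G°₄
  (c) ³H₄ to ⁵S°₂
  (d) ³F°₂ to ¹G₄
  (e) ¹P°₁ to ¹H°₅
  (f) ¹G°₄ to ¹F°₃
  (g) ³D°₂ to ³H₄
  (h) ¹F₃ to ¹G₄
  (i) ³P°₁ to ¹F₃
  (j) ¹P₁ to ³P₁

1

(a) forbidden (parity, ΔL, ΔJ fail)
(b) allowed
(c) forbidden (ΔS, ΔL, ΔJ fail)
(d) forbidden (ΔS, ΔJ fail)
(e) forbidden (parity, ΔL, ΔJ fail)
(f) forbidden (parity fails)
(g) forbidden (ΔL, ΔJ fail)
(h) forbidden (parity fails)
(i) forbidden (ΔS, ΔL, ΔJ fail)
(j) forbidden (parity, ΔS fail)
Total allowed: 1 of 10.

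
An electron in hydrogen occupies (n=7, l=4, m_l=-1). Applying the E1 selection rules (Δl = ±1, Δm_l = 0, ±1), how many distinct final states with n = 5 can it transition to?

3

E1 requires Δl = ±1, so l_f ∈ {3, 5}; with 0 ≤ l_f ≤ n_f−1 = 4, the allowed l_f values are {3}.
For l_f = 3: m_f ∈ {m_i−1, m_i, m_i+1} ∩ [−3, 3] = {-2, -1, 0} → 3 states.
Total: 3.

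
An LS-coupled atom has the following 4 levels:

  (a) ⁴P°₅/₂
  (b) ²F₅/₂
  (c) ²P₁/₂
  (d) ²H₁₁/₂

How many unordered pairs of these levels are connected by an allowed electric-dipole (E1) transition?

0

(a)–(b): forbidden (ΔS, ΔL).
(a)–(c): forbidden (ΔS, ΔJ).
(a)–(d): forbidden (ΔS, ΔL, ΔJ).
(b)–(c): forbidden (parity, ΔL, ΔJ).
(b)–(d): forbidden (parity, ΔL, ΔJ).
(c)–(d): forbidden (parity, ΔL, ΔJ).
Allowed pairs: 0 of 6.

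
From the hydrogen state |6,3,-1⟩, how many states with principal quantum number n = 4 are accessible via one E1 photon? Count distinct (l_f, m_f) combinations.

3

E1 requires Δl = ±1, so l_f ∈ {2, 4}; with 0 ≤ l_f ≤ n_f−1 = 3, the allowed l_f values are {2}.
For l_f = 2: m_f ∈ {m_i−1, m_i, m_i+1} ∩ [−2, 2] = {-2, -1, 0} → 3 states.
Total: 3.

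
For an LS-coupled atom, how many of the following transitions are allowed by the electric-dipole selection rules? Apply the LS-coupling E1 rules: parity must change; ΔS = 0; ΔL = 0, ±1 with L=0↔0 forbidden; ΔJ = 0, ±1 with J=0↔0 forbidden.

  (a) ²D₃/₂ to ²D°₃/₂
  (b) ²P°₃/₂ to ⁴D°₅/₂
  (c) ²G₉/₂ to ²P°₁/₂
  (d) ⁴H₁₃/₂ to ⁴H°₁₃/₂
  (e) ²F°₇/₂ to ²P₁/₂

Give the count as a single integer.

(a) allowed
(b) forbidden (parity, ΔS fail)
(c) forbidden (ΔL, ΔJ fail)
(d) allowed
(e) forbidden (ΔL, ΔJ fail)
Total allowed: 2 of 5.

2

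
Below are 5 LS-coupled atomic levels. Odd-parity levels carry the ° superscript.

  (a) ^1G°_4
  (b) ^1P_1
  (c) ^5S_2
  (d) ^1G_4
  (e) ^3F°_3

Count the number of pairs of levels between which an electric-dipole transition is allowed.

(a)–(b): forbidden (ΔL, ΔJ).
(a)–(c): forbidden (ΔS, ΔL, ΔJ).
(a)–(d): allowed.
(a)–(e): forbidden (parity, ΔS).
(b)–(c): forbidden (parity, ΔS).
(b)–(d): forbidden (parity, ΔL, ΔJ).
(b)–(e): forbidden (ΔS, ΔL, ΔJ).
(c)–(d): forbidden (parity, ΔS, ΔL, ΔJ).
(c)–(e): forbidden (ΔS, ΔL).
(d)–(e): forbidden (ΔS).
Allowed pairs: 1 of 10.

1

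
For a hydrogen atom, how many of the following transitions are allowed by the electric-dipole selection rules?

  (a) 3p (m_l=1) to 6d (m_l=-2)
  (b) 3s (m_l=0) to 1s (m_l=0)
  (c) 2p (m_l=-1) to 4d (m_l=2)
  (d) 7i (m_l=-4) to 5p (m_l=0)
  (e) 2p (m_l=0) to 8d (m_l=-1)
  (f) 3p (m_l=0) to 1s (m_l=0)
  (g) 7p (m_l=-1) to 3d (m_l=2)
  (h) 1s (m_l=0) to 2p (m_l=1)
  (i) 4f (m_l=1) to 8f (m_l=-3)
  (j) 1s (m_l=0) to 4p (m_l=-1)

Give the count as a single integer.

(a) forbidden — Δm_l = -3 (E1 requires Δm_l = 0, ±1)
(b) forbidden — Δl = +0 (E1 requires Δl = ±1)
(c) forbidden — Δm_l = +3 (E1 requires Δm_l = 0, ±1)
(d) forbidden — Δl = -5 (E1 requires Δl = ±1); Δm_l = +4 (E1 requires Δm_l = 0, ±1)
(e) allowed
(f) allowed
(g) forbidden — Δm_l = +3 (E1 requires Δm_l = 0, ±1)
(h) allowed
(i) forbidden — Δl = +0 (E1 requires Δl = ±1); Δm_l = -4 (E1 requires Δm_l = 0, ±1)
(j) allowed
Total allowed: 4 of 10.

4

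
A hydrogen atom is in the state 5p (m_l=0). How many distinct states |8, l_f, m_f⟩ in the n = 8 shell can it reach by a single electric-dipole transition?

E1 requires Δl = ±1, so l_f ∈ {0, 2}; with 0 ≤ l_f ≤ n_f−1 = 7, the allowed l_f values are {0, 2}.
For l_f = 0: m_f ∈ {m_i−1, m_i, m_i+1} ∩ [−0, 0] = {0} → 1 state.
For l_f = 2: m_f ∈ {m_i−1, m_i, m_i+1} ∩ [−2, 2] = {-1, 0, 1} → 3 states.
Total: 4.

4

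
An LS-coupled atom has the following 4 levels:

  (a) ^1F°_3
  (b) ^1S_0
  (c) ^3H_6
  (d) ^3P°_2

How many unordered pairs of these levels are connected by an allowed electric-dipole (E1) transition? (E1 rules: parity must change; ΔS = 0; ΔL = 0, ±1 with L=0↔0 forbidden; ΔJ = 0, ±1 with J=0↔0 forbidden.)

0

(a)–(b): forbidden (ΔL, ΔJ).
(a)–(c): forbidden (ΔS, ΔL, ΔJ).
(a)–(d): forbidden (parity, ΔS, ΔL).
(b)–(c): forbidden (parity, ΔS, ΔL, ΔJ).
(b)–(d): forbidden (ΔS, ΔJ).
(c)–(d): forbidden (ΔL, ΔJ).
Allowed pairs: 0 of 6.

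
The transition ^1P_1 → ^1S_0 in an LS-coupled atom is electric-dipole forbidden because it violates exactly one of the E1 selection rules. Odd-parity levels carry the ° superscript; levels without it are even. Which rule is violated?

Initial level: S=0, L=1, J=1, parity even. Final level: S=0, L=0, J=0, parity even.
Parity must change: even → even — violated.
ΔJ = 0, ±1 (not J=0↔0): J: 1 → 0, ΔJ = -1 — satisfied.
ΔS = 0: S: 0 → 0 — satisfied.
ΔL = 0, ±1 (not L=0↔0): L: 1 → 0, ΔL = -1 — satisfied.

parity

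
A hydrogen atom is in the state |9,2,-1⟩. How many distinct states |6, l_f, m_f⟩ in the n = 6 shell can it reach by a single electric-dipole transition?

E1 requires Δl = ±1, so l_f ∈ {1, 3}; with 0 ≤ l_f ≤ n_f−1 = 5, the allowed l_f values are {1, 3}.
For l_f = 1: m_f ∈ {m_i−1, m_i, m_i+1} ∩ [−1, 1] = {-1, 0} → 2 states.
For l_f = 3: m_f ∈ {m_i−1, m_i, m_i+1} ∩ [−3, 3] = {-2, -1, 0} → 3 states.
Total: 5.

5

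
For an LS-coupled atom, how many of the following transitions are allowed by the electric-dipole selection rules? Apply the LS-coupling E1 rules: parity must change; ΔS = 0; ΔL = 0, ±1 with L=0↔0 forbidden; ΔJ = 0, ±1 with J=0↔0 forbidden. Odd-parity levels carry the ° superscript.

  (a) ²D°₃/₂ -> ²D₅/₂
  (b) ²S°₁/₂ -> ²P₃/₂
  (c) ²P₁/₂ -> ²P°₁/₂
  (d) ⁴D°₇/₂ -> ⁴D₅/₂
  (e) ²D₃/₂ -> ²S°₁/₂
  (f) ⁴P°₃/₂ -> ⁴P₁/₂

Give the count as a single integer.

5

(a) allowed
(b) allowed
(c) allowed
(d) allowed
(e) forbidden (ΔL fails)
(f) allowed
Total allowed: 5 of 6.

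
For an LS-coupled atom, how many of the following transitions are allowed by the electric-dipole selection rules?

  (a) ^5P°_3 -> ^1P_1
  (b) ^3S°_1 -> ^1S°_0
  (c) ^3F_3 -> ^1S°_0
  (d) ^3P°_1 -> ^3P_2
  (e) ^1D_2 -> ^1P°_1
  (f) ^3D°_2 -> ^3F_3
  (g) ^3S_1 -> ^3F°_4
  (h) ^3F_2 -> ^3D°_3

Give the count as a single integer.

4

(a) forbidden (ΔS, ΔJ fail)
(b) forbidden (parity, ΔS, ΔL fail)
(c) forbidden (ΔS, ΔL, ΔJ fail)
(d) allowed
(e) allowed
(f) allowed
(g) forbidden (ΔL, ΔJ fail)
(h) allowed
Total allowed: 4 of 8.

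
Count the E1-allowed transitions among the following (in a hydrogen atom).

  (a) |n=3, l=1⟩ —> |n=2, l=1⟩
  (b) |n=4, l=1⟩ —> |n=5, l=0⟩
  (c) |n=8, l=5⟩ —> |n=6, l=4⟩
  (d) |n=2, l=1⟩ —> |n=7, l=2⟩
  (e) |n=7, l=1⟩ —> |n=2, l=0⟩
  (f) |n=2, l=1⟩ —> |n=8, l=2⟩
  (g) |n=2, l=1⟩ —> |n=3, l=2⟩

(a) forbidden — Δl = +0 (E1 requires Δl = ±1)
(b) allowed
(c) allowed
(d) allowed
(e) allowed
(f) allowed
(g) allowed
Total allowed: 6 of 7.

6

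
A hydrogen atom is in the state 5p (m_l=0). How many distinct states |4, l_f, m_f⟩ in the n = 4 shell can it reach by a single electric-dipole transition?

E1 requires Δl = ±1, so l_f ∈ {0, 2}; with 0 ≤ l_f ≤ n_f−1 = 3, the allowed l_f values are {0, 2}.
For l_f = 0: m_f ∈ {m_i−1, m_i, m_i+1} ∩ [−0, 0] = {0} → 1 state.
For l_f = 2: m_f ∈ {m_i−1, m_i, m_i+1} ∩ [−2, 2] = {-1, 0, 1} → 3 states.
Total: 4.

4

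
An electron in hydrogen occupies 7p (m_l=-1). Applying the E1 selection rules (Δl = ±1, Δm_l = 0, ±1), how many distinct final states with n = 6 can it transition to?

E1 requires Δl = ±1, so l_f ∈ {0, 2}; with 0 ≤ l_f ≤ n_f−1 = 5, the allowed l_f values are {0, 2}.
For l_f = 0: m_f ∈ {m_i−1, m_i, m_i+1} ∩ [−0, 0] = {0} → 1 state.
For l_f = 2: m_f ∈ {m_i−1, m_i, m_i+1} ∩ [−2, 2] = {-2, -1, 0} → 3 states.
Total: 4.

4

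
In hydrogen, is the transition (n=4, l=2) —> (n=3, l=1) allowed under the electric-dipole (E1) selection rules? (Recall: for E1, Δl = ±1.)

Δl = 1 − 2 = -1; the E1 rule Δl = ±1 is passes.
All E1 selection rules are satisfied.

allowed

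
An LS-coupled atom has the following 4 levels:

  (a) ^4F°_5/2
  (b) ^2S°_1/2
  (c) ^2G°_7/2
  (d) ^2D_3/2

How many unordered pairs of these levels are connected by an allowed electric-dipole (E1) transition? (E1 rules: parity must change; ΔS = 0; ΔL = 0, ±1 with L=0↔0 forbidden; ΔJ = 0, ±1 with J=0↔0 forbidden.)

0

(a)–(b): forbidden (parity, ΔS, ΔL, ΔJ).
(a)–(c): forbidden (parity, ΔS).
(a)–(d): forbidden (ΔS).
(b)–(c): forbidden (parity, ΔL, ΔJ).
(b)–(d): forbidden (ΔL).
(c)–(d): forbidden (ΔL, ΔJ).
Allowed pairs: 0 of 6.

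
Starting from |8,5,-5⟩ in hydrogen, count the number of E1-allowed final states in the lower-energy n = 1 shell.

E1 requires l_f ∈ {4, 6}, but neither lies in [0, 0], so no final state is reachable.
Total: 0.

0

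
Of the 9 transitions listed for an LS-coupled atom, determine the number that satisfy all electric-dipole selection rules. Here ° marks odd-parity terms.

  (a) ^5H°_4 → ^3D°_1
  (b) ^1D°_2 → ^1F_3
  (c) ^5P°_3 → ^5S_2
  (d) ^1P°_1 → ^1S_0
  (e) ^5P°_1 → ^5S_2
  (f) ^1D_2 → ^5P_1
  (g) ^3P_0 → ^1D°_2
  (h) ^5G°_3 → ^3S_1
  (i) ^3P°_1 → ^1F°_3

(a) forbidden (parity, ΔS, ΔL, ΔJ fail)
(b) allowed
(c) allowed
(d) allowed
(e) allowed
(f) forbidden (parity, ΔS fail)
(g) forbidden (ΔS, ΔJ fail)
(h) forbidden (ΔS, ΔL, ΔJ fail)
(i) forbidden (parity, ΔS, ΔL, ΔJ fail)
Total allowed: 4 of 9.

4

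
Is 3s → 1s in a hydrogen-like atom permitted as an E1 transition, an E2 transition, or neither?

Δl = 0 − 0 = +0; l_i + l_f = 0.
E1 (Δl = ±1): not satisfied.
E2 (Δl = 0,±2, l_i+l_f ≥ 2): not satisfied.

neither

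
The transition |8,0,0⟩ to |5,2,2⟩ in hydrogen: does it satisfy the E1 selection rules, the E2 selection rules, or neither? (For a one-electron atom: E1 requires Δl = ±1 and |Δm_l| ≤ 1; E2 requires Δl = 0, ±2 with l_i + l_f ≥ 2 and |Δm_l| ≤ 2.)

Δl = 2 − 0 = +2; l_i + l_f = 2.
Δm_l = +2.
E1 (Δl = ±1, |Δm_l| ≤ 1): not satisfied.
E2 (Δl = 0,±2, l_i+l_f ≥ 2, |Δm_l| ≤ 2): satisfied.

E2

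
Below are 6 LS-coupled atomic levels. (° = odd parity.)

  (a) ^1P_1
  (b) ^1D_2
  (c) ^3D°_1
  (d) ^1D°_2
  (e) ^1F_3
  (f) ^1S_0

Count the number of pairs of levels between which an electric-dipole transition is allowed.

(a)–(b): forbidden (parity).
(a)–(c): forbidden (ΔS).
(a)–(d): allowed.
(a)–(e): forbidden (parity, ΔL, ΔJ).
(a)–(f): forbidden (parity).
(b)–(c): forbidden (ΔS).
(b)–(d): allowed.
(b)–(e): forbidden (parity).
(b)–(f): forbidden (parity, ΔL, ΔJ).
(c)–(d): forbidden (parity, ΔS).
(c)–(e): forbidden (ΔS, ΔJ).
(c)–(f): forbidden (ΔS, ΔL).
(d)–(e): allowed.
(d)–(f): forbidden (ΔL, ΔJ).
(e)–(f): forbidden (parity, ΔL, ΔJ).
Allowed pairs: 3 of 15.

3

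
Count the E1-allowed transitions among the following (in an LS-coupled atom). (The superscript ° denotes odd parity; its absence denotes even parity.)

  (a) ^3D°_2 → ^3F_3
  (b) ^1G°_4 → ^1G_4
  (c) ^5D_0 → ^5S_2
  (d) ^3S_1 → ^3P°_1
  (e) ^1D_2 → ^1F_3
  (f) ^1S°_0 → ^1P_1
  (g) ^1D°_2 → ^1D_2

(a) allowed
(b) allowed
(c) forbidden (parity, ΔL, ΔJ fail)
(d) allowed
(e) forbidden (parity fails)
(f) allowed
(g) allowed
Total allowed: 5 of 7.

5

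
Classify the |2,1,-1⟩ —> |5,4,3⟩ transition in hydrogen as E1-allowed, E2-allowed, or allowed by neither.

neither

Δl = 4 − 1 = +3; l_i + l_f = 5.
Δm_l = +4.
E1 (Δl = ±1, |Δm_l| ≤ 1): not satisfied.
E2 (Δl = 0,±2, l_i+l_f ≥ 2, |Δm_l| ≤ 2): not satisfied.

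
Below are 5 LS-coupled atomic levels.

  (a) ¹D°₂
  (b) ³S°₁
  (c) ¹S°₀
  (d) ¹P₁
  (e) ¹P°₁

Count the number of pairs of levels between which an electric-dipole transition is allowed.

3

(a)–(b): forbidden (parity, ΔS, ΔL).
(a)–(c): forbidden (parity, ΔL, ΔJ).
(a)–(d): allowed.
(a)–(e): forbidden (parity).
(b)–(c): forbidden (parity, ΔS, ΔL).
(b)–(d): forbidden (ΔS).
(b)–(e): forbidden (parity, ΔS).
(c)–(d): allowed.
(c)–(e): forbidden (parity).
(d)–(e): allowed.
Allowed pairs: 3 of 10.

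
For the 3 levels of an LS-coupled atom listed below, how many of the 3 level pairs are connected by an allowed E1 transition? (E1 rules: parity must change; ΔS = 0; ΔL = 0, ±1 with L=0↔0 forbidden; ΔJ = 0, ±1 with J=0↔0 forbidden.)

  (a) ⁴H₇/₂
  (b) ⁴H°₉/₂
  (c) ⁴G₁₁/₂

(a)–(b): allowed.
(a)–(c): forbidden (parity, ΔJ).
(b)–(c): allowed.
Allowed pairs: 2 of 3.

2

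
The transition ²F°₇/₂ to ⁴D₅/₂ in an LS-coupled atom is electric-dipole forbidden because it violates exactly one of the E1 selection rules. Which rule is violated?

Parity must change: odd → even — passes.
ΔS = 0: S: 1/2 → 3/2 — fails.
ΔL = 0, ±1 (not L=0↔0): L: 3 → 2, ΔL = -1 — passes.
ΔJ = 0, ±1 (not J=0↔0): J: 7/2 → 5/2, ΔJ = -1 — passes.

the ΔS = 0 rule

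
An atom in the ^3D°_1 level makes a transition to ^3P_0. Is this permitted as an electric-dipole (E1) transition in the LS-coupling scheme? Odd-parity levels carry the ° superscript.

Reading off the term symbols: S 1→1, L 2→1, J 1→0, parity odd→even.
Parity must change: odd → even — passes.
ΔS = 0: S: 1 → 1 — passes.
ΔL = 0, ±1 (not L=0↔0): L: 2 → 1, ΔL = -1 — passes.
ΔJ = 0, ±1 (not J=0↔0): J: 1 → 0, ΔJ = -1 — passes.
All four E1 rules are satisfied.

allowed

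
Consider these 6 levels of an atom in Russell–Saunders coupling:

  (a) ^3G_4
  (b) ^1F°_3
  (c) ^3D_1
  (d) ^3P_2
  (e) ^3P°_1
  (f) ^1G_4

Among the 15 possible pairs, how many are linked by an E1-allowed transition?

3

(a)–(b): forbidden (ΔS).
(a)–(c): forbidden (parity, ΔL, ΔJ).
(a)–(d): forbidden (parity, ΔL, ΔJ).
(a)–(e): forbidden (ΔL, ΔJ).
(a)–(f): forbidden (parity, ΔS).
(b)–(c): forbidden (ΔS, ΔJ).
(b)–(d): forbidden (ΔS, ΔL).
(b)–(e): forbidden (parity, ΔS, ΔL, ΔJ).
(b)–(f): allowed.
(c)–(d): forbidden (parity).
(c)–(e): allowed.
(c)–(f): forbidden (parity, ΔS, ΔL, ΔJ).
(d)–(e): allowed.
(d)–(f): forbidden (parity, ΔS, ΔL, ΔJ).
(e)–(f): forbidden (ΔS, ΔL, ΔJ).
Allowed pairs: 3 of 15.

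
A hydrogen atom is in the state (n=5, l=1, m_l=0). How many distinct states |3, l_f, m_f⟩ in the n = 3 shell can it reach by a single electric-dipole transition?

4

E1 requires Δl = ±1, so l_f ∈ {0, 2}; with 0 ≤ l_f ≤ n_f−1 = 2, the allowed l_f values are {0, 2}.
For l_f = 0: m_f ∈ {m_i−1, m_i, m_i+1} ∩ [−0, 0] = {0} → 1 state.
For l_f = 2: m_f ∈ {m_i−1, m_i, m_i+1} ∩ [−2, 2] = {-1, 0, 1} → 3 states.
Total: 4.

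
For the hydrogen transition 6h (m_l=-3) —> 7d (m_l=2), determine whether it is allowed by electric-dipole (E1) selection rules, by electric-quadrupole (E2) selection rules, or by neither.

neither

Δl = 2 − 5 = -3; l_i + l_f = 7.
Δm_l = +5.
E1 (Δl = ±1, |Δm_l| ≤ 1): not satisfied.
E2 (Δl = 0,±2, l_i+l_f ≥ 2, |Δm_l| ≤ 2): not satisfied.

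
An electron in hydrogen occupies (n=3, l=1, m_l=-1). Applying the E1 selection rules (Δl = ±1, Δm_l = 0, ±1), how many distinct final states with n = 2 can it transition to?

E1 requires Δl = ±1, so l_f ∈ {0, 2}; with 0 ≤ l_f ≤ n_f−1 = 1, the allowed l_f values are {0}.
For l_f = 0: m_f ∈ {m_i−1, m_i, m_i+1} ∩ [−0, 0] = {0} → 1 state.
Total: 1.

1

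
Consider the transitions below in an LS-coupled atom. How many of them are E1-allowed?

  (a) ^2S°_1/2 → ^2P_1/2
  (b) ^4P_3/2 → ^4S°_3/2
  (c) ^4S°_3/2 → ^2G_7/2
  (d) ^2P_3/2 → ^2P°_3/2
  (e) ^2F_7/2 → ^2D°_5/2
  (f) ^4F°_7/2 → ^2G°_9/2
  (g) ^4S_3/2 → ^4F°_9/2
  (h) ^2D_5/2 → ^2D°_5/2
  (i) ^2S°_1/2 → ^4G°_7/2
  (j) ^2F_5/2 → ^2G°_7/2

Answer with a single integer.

(a) allowed
(b) allowed
(c) forbidden (ΔS, ΔL, ΔJ fail)
(d) allowed
(e) allowed
(f) forbidden (parity, ΔS fail)
(g) forbidden (ΔL, ΔJ fail)
(h) allowed
(i) forbidden (parity, ΔS, ΔL, ΔJ fail)
(j) allowed
Total allowed: 6 of 10.

6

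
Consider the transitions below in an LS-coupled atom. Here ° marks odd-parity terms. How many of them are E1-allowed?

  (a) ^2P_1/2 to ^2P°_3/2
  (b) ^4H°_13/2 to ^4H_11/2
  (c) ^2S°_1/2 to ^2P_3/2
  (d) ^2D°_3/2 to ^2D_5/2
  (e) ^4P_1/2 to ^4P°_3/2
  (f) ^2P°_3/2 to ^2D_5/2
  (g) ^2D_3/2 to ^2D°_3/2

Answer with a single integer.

(a) allowed
(b) allowed
(c) allowed
(d) allowed
(e) allowed
(f) allowed
(g) allowed
Total allowed: 7 of 7.

7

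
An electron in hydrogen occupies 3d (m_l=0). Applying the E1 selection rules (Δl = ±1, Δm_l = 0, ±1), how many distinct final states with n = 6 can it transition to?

E1 requires Δl = ±1, so l_f ∈ {1, 3}; with 0 ≤ l_f ≤ n_f−1 = 5, the allowed l_f values are {1, 3}.
For l_f = 1: m_f ∈ {m_i−1, m_i, m_i+1} ∩ [−1, 1] = {-1, 0, 1} → 3 states.
For l_f = 3: m_f ∈ {m_i−1, m_i, m_i+1} ∩ [−3, 3] = {-1, 0, 1} → 3 states.
Total: 6.

6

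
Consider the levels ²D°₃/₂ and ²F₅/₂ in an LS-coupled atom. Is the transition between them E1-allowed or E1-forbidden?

Initial level: S=1/2, L=2, J=3/2, parity odd. Final level: S=1/2, L=3, J=5/2, parity even.
ΔL = 0, ±1 (not L=0↔0): L: 2 → 3, ΔL = +1 — passes.
ΔS = 0: S: 1/2 → 1/2 — passes.
ΔJ = 0, ±1 (not J=0↔0): J: 3/2 → 5/2, ΔJ = +1 — passes.
Parity must change: odd → even — passes.
All four E1 rules are satisfied.

allowed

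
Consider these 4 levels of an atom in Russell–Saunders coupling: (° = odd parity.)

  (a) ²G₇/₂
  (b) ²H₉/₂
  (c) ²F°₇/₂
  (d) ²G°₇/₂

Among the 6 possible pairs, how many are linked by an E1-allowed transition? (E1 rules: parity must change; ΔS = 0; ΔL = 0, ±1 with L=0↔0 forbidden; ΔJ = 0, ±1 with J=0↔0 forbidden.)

(a)–(b): forbidden (parity).
(a)–(c): allowed.
(a)–(d): allowed.
(b)–(c): forbidden (ΔL).
(b)–(d): allowed.
(c)–(d): forbidden (parity).
Allowed pairs: 3 of 6.

3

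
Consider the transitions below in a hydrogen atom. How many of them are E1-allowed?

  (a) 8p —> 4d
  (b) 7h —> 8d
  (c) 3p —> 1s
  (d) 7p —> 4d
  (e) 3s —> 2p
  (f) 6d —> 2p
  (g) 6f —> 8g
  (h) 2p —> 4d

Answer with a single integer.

7

(a) allowed
(b) forbidden — Δl = -3 (E1 requires Δl = ±1)
(c) allowed
(d) allowed
(e) allowed
(f) allowed
(g) allowed
(h) allowed
Total allowed: 7 of 8.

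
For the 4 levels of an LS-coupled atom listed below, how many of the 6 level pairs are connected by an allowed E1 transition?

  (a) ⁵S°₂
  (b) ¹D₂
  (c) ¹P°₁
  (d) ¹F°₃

2

(a)–(b): forbidden (ΔS, ΔL).
(a)–(c): forbidden (parity, ΔS).
(a)–(d): forbidden (parity, ΔS, ΔL).
(b)–(c): allowed.
(b)–(d): allowed.
(c)–(d): forbidden (parity, ΔL, ΔJ).
Allowed pairs: 2 of 6.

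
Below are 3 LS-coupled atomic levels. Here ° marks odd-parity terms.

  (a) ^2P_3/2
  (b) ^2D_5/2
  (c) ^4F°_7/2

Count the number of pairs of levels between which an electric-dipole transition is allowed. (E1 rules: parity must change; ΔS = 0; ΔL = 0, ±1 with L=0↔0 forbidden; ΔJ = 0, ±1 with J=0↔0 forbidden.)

0

(a)–(b): forbidden (parity).
(a)–(c): forbidden (ΔS, ΔL, ΔJ).
(b)–(c): forbidden (ΔS).
Allowed pairs: 0 of 3.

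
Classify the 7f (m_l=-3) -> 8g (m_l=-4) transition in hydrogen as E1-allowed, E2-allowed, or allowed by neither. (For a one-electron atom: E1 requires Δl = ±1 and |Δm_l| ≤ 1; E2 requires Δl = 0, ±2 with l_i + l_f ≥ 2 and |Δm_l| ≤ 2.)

Δl = 4 − 3 = +1; l_i + l_f = 7.
Δm_l = -1.
E1 (Δl = ±1, |Δm_l| ≤ 1): satisfied.
E2 (Δl = 0,±2, l_i+l_f ≥ 2, |Δm_l| ≤ 2): not satisfied.

E1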